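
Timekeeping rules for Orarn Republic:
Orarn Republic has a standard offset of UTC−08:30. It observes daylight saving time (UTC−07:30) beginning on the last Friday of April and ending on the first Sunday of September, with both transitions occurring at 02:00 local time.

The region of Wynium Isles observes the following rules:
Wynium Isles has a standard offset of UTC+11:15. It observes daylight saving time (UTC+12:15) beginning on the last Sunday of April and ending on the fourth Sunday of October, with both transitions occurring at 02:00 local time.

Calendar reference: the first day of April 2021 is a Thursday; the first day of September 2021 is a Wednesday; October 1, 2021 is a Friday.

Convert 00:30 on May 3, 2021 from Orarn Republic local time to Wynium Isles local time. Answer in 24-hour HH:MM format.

20:15

1 April 2021 is a Thursday, so Fridays fall on 2, 9, 16, 23, 30; the last is April 30.
1 September 2021 is a Wednesday, so the first Sunday is September 5.
Daylight saving runs 30 April – 5 September; May 3, 2021 is inside that window, so Orarn Republic is at UTC−07:30.
00:30 Orarn Republic + 7h30m = 08:00 UTC.
1 April 2021 is a Thursday, so Sundays fall on 4, 11, 18, 25; the last is April 25.
1 October 2021 is a Friday, so the first Sunday is October 3 and the fourth is October 24.
At the standard offset (UTC+11:15), 08:00 UTC + 11h15m = 19:15 Wynium Isles standard time.
The standard-time date in Wynium Isles, May 3, 2021, lies within the daylight-saving period (25 April – 24 October), so Wynium Isles is on daylight time, UTC+12:15.
08:00 UTC + 12h15m = 20:15 Wynium Isles.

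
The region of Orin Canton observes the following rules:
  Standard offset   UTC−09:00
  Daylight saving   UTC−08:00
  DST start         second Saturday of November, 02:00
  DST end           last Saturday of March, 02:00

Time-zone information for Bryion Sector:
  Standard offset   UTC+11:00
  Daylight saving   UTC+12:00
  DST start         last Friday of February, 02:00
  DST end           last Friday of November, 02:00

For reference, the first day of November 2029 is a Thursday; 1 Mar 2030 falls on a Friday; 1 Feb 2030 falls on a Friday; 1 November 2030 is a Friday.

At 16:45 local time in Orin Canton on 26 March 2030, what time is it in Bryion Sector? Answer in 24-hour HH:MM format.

1 November 2029 is a Thursday, so the first Saturday is November 3 and the second is November 10.
1 March 2030 is a Friday, so Saturdays fall on 2, 9, 16, 23, 30; the last is March 30.
26 March 2030 lies within the daylight-saving period (10 November 2029 – 30 March 2030), so Orin Canton is on daylight time, UTC−08:00.
16:45 Orin Canton + 8h = 00:45 UTC (rolling into the next day, 27 March 2030).
1 February 2030 is a Friday, so Fridays fall on 1, 8, 15, 22; the last is February 22.
1 November 2030 is a Friday, so Fridays fall on 1, 8, 15, 22, 29; the last is November 29.
At the standard offset (UTC+11:00), 00:45 UTC + 11h = 11:45 Bryion Sector standard time.
The standard-time date in Bryion Sector, 27 March 2030, falls between 22 February and 29 November, so daylight saving is in effect and Bryion Sector is at UTC+12:00.
00:45 UTC + 12h = 12:45 Bryion Sector.

12:45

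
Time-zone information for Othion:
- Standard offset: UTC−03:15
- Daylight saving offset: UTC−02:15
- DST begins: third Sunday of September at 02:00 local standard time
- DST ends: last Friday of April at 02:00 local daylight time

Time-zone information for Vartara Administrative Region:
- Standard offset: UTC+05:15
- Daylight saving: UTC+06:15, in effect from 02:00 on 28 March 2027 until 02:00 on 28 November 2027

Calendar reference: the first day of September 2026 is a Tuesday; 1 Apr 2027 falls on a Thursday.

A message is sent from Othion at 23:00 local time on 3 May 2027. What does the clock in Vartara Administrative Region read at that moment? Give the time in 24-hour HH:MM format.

08:30

1 September 2026 is a Tuesday, so the first Sunday is September 6 and the third is September 20.
1 April 2027 is a Thursday, so Fridays fall on 2, 9, 16, 23, 30; the last is April 30.
Daylight saving runs 20 September 2026 – 30 April 2027; 3 May 2027 is outside that window, so Othion is on standard time at UTC−03:15.
23:00 Othion + 3h15m = 02:15 UTC (rolling into the next day, 4 May 2027).
At the standard offset (UTC+05:15), 02:15 UTC + 5h15m = 07:30 Vartara Administrative Region standard time.
The standard-time date in Vartara Administrative Region, 4 May 2027, falls between 28 March and 28 November, so daylight saving is in effect and Vartara Administrative Region is at UTC+06:15.
02:15 UTC + 6h15m = 08:30 Vartara Administrative Region.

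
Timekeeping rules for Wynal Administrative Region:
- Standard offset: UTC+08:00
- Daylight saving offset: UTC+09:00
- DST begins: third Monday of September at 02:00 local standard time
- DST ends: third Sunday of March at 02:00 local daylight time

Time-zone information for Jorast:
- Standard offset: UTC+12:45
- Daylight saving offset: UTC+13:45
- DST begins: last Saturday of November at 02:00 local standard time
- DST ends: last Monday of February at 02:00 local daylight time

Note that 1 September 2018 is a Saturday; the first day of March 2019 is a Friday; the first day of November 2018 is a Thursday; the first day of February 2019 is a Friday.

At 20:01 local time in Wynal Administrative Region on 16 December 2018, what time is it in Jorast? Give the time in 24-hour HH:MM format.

1 September 2018 is a Saturday, so the first Monday is September 3 and the third is September 17.
1 March 2019 is a Friday, so the first Sunday is March 3 and the third is March 17.
16 December 2018 lies within the daylight-saving period (17 September 2018 – 17 March 2019), so Wynal Administrative Region is on daylight time, UTC+09:00.
20:01 Wynal Administrative Region − 9h = 11:01 UTC.
1 November 2018 is a Thursday, so Saturdays fall on 3, 10, 17, 24; the last is November 24.
1 February 2019 is a Friday, so Mondays fall on 4, 11, 18, 25; the last is February 25.
At the standard offset (UTC+12:45), 11:01 UTC + 12h45m = 23:46 Jorast standard time.
The standard-time date in Jorast, 16 December 2018, falls between 24 November 2018 and 25 February 2019, so daylight saving is in effect and Jorast is at UTC+13:45.
11:01 UTC + 13h45m = 00:46 Jorast (rolling into the next day, 17 December 2018).

00:46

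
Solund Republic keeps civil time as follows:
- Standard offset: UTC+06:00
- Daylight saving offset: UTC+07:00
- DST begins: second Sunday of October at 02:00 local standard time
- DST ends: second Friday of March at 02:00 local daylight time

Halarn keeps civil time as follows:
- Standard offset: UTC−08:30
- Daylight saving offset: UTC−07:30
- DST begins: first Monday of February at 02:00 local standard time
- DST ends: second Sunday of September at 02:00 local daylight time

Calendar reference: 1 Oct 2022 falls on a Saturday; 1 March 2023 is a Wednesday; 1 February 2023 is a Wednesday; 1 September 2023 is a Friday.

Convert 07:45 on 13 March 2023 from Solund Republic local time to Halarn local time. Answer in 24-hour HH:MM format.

18:15

1 October 2022 is a Saturday, so the first Sunday is October 2 and the second is October 9.
1 March 2023 is a Wednesday, so the first Friday is March 3 and the second is March 10.
Daylight saving runs 9 October 2022 – 10 March 2023; 13 March 2023 is outside that window, so Solund Republic is on standard time at UTC+06:00.
07:45 Solund Republic − 6h = 01:45 UTC.
1 February 2023 is a Wednesday, so the first Monday is February 6.
1 September 2023 is a Friday, so the first Sunday is September 3 and the second is September 10.
At the standard offset (UTC−08:30), 01:45 UTC − 8h30m = 17:15 Halarn standard time (rolling into the previous day, 12 March 2023).
The standard-time date in Halarn, 12 March 2023, lies within the daylight-saving period (6 February – 10 September), so Halarn is on daylight time, UTC−07:30.
01:45 UTC − 7h30m = 18:15 Halarn (rolling into the previous day, 12 March 2023).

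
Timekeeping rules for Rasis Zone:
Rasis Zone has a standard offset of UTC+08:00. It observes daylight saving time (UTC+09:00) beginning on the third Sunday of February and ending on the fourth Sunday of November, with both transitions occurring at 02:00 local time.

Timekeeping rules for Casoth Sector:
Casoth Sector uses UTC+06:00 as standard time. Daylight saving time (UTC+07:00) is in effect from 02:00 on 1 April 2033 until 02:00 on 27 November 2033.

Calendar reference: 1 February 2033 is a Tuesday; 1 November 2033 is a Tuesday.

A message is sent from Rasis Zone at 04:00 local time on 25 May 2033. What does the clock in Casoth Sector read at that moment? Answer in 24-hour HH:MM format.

1 February 2033 is a Tuesday, so the first Sunday is February 6 and the third is February 20.
1 November 2033 is a Tuesday, so the first Sunday is November 6 and the fourth is November 27.
Daylight saving runs 20 February – 27 November; 25 May 2033 is inside that window, so Rasis Zone is at UTC+09:00.
04:00 Rasis Zone − 9h = 19:00 UTC (rolling into the previous day, 24 May 2033).
At the standard offset (UTC+06:00), 19:00 UTC + 6h = 01:00 Casoth Sector standard time (rolling into the next day, 25 May 2033).
The standard-time date in Casoth Sector, 25 May 2033, lies within the daylight-saving period (1 April – 27 November), so Casoth Sector is on daylight time, UTC+07:00.
19:00 UTC + 7h = 02:00 Casoth Sector (rolling into the next day, 25 May 2033).

02:00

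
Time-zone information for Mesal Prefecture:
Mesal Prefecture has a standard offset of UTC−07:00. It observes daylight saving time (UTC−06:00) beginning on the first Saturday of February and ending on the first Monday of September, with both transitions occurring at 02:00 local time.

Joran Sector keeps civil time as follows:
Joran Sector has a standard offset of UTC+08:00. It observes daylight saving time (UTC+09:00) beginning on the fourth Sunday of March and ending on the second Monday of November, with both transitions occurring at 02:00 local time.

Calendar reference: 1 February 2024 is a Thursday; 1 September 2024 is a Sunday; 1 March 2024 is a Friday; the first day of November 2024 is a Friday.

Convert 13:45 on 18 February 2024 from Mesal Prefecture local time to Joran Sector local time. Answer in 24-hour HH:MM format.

1 February 2024 is a Thursday, so the first Saturday is February 3.
1 September 2024 is a Sunday, so the first Monday is September 2.
18 February 2024 lies within the daylight-saving period (3 February – 2 September), so Mesal Prefecture is on daylight time, UTC−06:00.
13:45 Mesal Prefecture + 6h = 19:45 UTC.
1 March 2024 is a Friday, so the first Sunday is March 3 and the fourth is March 24.
1 November 2024 is a Friday, so the first Monday is November 4 and the second is November 11.
At the standard offset (UTC+08:00), 19:45 UTC + 8h = 03:45 Joran Sector standard time (rolling into the next day, 19 February 2024).
Daylight saving runs 24 March – 11 November; the standard-time date in Joran Sector, 19 February 2024, is outside that window, so Joran Sector is on standard time at UTC+08:00.
19:45 UTC + 8h = 03:45 Joran Sector (rolling into the next day, 19 February 2024).

03:45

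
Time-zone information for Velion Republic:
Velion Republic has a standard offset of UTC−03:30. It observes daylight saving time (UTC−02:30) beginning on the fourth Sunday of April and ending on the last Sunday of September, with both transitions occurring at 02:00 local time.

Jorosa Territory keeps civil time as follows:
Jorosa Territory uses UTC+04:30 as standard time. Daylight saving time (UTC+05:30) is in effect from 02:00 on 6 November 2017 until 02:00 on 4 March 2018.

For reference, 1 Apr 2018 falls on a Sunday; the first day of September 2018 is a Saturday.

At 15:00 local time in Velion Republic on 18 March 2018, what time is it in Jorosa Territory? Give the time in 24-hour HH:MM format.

23:00

1 April 2018 is a Sunday, so the first Sunday is April 1 and the fourth is April 22.
1 September 2018 is a Saturday, so Sundays fall on 2, 9, 16, 23, 30; the last is September 30.
18 March 2018 is outside the daylight-saving period (22 April – 30 September), so Velion Republic is on standard time, UTC−03:30.
15:00 Velion Republic + 3h30m = 18:30 UTC.
At the standard offset (UTC+04:30), 18:30 UTC + 4h30m = 23:00 Jorosa Territory standard time.
The standard-time date in Jorosa Territory, 18 March 2018, does not fall between 6 November 2017 and 4 March 2018, so daylight saving is not in effect and Jorosa Territory is at UTC+04:30.
18:30 UTC + 4h30m = 23:00 Jorosa Territory.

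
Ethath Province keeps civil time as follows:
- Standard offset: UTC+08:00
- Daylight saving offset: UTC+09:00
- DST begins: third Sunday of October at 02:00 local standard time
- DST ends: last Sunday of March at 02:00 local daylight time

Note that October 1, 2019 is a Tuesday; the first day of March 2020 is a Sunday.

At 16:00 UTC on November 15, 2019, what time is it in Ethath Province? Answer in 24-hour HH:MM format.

1 October 2019 is a Tuesday, so the first Sunday is October 6 and the third is October 20.
1 March 2020 is a Sunday, so Sundays fall on 1, 8, 15, 22, 29; the last is March 29.
At the standard offset (UTC+08:00), 16:00 UTC + 8h = 00:00 Ethath Province standard time (rolling into the next day, 16 November 2019).
Daylight saving runs 20 October 2019 – 29 March 2020; the standard-time date in Ethath Province, November 16, 2019, is inside that window, so Ethath Province is at UTC+09:00.
16:00 UTC + 9h = 01:00 local (rolling into the next day, 16 November 2019).

01:00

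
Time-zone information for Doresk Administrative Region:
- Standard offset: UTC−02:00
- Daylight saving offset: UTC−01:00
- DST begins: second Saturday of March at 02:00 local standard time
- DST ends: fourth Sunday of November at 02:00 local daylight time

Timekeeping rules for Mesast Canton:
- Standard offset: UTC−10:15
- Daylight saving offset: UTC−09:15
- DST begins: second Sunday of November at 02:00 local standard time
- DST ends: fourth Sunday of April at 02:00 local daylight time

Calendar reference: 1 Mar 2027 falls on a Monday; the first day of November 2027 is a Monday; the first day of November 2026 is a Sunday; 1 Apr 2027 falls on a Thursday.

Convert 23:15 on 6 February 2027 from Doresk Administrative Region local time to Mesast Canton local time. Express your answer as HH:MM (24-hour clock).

16:00

1 March 2027 is a Monday, so the first Saturday is March 6 and the second is March 13.
1 November 2027 is a Monday, so the first Sunday is November 7 and the fourth is November 28.
6 February 2027 does not fall between 13 March and 28 November, so daylight saving is not in effect and Doresk Administrative Region is at UTC−02:00.
23:15 Doresk Administrative Region + 2h = 01:15 UTC (rolling into the next day, 7 February 2027).
1 November 2026 is a Sunday, so the first Sunday is November 1 and the second is November 8.
1 April 2027 is a Thursday, so the first Sunday is April 4 and the fourth is April 25.
At the standard offset (UTC−10:15), 01:15 UTC − 10h15m = 15:00 Mesast Canton standard time (rolling into the previous day, 6 February 2027).
The standard-time date in Mesast Canton, 6 February 2027, falls between 8 November 2026 and 25 April 2027, so daylight saving is in effect and Mesast Canton is at UTC−09:15.
01:15 UTC − 9h15m = 16:00 Mesast Canton (rolling into the previous day, 6 February 2027).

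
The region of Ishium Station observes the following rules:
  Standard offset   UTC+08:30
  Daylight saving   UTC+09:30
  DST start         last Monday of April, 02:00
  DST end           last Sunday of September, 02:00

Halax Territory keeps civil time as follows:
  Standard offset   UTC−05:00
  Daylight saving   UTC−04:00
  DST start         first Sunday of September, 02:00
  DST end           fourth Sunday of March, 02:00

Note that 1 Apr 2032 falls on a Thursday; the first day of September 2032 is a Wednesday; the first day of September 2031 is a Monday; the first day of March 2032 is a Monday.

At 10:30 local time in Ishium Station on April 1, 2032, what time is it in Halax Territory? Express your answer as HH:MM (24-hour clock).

21:00

1 April 2032 is a Thursday, so Mondays fall on 5, 12, 19, 26; the last is April 26.
1 September 2032 is a Wednesday, so Sundays fall on 5, 12, 19, 26; the last is September 26.
Daylight saving runs 26 April – 26 September; April 1, 2032 is outside that window, so Ishium Station is on standard time at UTC+08:30.
10:30 Ishium Station − 8h30m = 02:00 UTC.
1 September 2031 is a Monday, so the first Sunday is September 7.
1 March 2032 is a Monday, so the first Sunday is March 7 and the fourth is March 28.
At the standard offset (UTC−05:00), 02:00 UTC − 5h = 21:00 Halax Territory standard time (rolling into the previous day, 31 March 2032).
The standard-time date in Halax Territory, March 31, 2032, is outside the daylight-saving period (7 September 2031 – 28 March 2032), so Halax Territory is on standard time, UTC−05:00.
02:00 UTC − 5h = 21:00 Halax Territory (rolling into the previous day, 31 March 2032).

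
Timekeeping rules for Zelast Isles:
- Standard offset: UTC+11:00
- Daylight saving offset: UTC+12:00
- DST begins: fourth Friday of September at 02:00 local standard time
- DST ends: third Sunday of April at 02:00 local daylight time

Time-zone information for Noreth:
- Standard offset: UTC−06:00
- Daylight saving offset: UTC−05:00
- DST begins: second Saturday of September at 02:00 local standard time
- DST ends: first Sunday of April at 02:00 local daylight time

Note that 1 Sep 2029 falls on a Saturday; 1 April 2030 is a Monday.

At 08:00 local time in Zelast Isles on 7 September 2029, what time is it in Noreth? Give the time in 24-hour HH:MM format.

15:00

1 September 2029 is a Saturday, so the first Friday is September 7 and the fourth is September 28.
1 April 2030 is a Monday, so the first Sunday is April 7 and the third is April 21.
Daylight saving runs 28 September 2029 – 21 April 2030; 7 September 2029 is outside that window, so Zelast Isles is on standard time at UTC+11:00.
08:00 Zelast Isles − 11h = 21:00 UTC (rolling into the previous day, 6 September 2029).
1 September 2029 is a Saturday, so the first Saturday is September 1 and the second is September 8.
1 April 2030 is a Monday, so the first Sunday is April 7.
At the standard offset (UTC−06:00), 21:00 UTC − 6h = 15:00 Noreth standard time.
Daylight saving runs 8 September 2029 – 7 April 2030; the standard-time date in Noreth, 6 September 2029, is outside that window, so Noreth is on standard time at UTC−06:00.
21:00 UTC − 6h = 15:00 Noreth.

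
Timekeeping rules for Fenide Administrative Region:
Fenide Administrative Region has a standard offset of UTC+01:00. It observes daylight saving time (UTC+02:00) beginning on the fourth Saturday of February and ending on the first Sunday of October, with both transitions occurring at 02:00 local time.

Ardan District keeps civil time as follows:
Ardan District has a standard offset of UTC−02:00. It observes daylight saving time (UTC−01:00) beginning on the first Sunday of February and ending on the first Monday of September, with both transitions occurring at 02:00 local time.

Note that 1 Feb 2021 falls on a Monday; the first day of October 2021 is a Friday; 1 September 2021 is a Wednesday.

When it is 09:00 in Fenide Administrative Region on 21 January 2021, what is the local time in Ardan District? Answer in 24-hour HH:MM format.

1 February 2021 is a Monday, so the first Saturday is February 6 and the fourth is February 27.
1 October 2021 is a Friday, so the first Sunday is October 3.
21 January 2021 is outside the daylight-saving period (27 February – 3 October), so Fenide Administrative Region is on standard time, UTC+01:00.
09:00 Fenide Administrative Region − 1h = 08:00 UTC.
1 February 2021 is a Monday, so the first Sunday is February 7.
1 September 2021 is a Wednesday, so the first Monday is September 6.
At the standard offset (UTC−02:00), 08:00 UTC − 2h = 06:00 Ardan District standard time.
The standard-time date in Ardan District, 21 January 2021, does not fall between 7 February and 6 September, so daylight saving is not in effect and Ardan District is at UTC−02:00.
08:00 UTC − 2h = 06:00 Ardan District.

06:00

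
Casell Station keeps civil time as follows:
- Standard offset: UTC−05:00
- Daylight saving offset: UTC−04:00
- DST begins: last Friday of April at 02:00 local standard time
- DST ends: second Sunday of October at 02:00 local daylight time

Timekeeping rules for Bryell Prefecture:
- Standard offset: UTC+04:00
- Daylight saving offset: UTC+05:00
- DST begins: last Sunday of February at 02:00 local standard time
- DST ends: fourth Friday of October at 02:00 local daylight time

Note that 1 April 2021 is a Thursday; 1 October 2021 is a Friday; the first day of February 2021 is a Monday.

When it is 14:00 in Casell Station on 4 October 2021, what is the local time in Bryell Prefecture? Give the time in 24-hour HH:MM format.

23:00

1 April 2021 is a Thursday, so Fridays fall on 2, 9, 16, 23, 30; the last is April 30.
1 October 2021 is a Friday, so the first Sunday is October 3 and the second is October 10.
Daylight saving runs 30 April – 10 October; 4 October 2021 is inside that window, so Casell Station is at UTC−04:00.
14:00 Casell Station + 4h = 18:00 UTC.
1 February 2021 is a Monday, so Sundays fall on 7, 14, 21, 28; the last is February 28.
1 October 2021 is a Friday, so the first Friday is October 1 and the fourth is October 22.
At the standard offset (UTC+04:00), 18:00 UTC + 4h = 22:00 Bryell Prefecture standard time.
Daylight saving runs 28 February – 22 October; the standard-time date in Bryell Prefecture, 4 October 2021, is inside that window, so Bryell Prefecture is at UTC+05:00.
18:00 UTC + 5h = 23:00 Bryell Prefecture.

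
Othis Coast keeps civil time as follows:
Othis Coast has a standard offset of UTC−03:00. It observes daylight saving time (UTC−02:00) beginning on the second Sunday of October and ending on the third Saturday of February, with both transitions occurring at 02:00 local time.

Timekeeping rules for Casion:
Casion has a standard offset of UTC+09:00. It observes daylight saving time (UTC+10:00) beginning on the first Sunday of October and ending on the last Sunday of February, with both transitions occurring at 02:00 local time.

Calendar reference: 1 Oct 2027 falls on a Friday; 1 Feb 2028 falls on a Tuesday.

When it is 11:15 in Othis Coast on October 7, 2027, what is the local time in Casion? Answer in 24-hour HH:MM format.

1 October 2027 is a Friday, so the first Sunday is October 3 and the second is October 10.
1 February 2028 is a Tuesday, so the first Saturday is February 5 and the third is February 19.
Daylight saving runs 10 October 2027 – 19 February 2028; October 7, 2027 is outside that window, so Othis Coast is on standard time at UTC−03:00.
11:15 Othis Coast + 3h = 14:15 UTC.
1 October 2027 is a Friday, so the first Sunday is October 3.
1 February 2028 is a Tuesday, so Sundays fall on 6, 13, 20, 27; the last is February 27.
At the standard offset (UTC+09:00), 14:15 UTC + 9h = 23:15 Casion standard time.
The standard-time date in Casion, October 7, 2027, lies within the daylight-saving period (3 October 2027 – 27 February 2028), so Casion is on daylight time, UTC+10:00.
14:15 UTC + 10h = 00:15 Casion (rolling into the next day, 8 October 2027).

00:15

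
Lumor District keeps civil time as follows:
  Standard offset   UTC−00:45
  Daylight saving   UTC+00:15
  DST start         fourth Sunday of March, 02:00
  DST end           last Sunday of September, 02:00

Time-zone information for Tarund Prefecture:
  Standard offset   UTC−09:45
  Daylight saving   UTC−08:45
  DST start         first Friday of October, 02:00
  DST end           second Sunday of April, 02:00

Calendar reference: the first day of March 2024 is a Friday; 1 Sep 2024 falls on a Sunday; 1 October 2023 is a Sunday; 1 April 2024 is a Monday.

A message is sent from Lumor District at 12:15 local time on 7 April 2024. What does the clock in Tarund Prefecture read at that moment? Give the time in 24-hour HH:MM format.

1 March 2024 is a Friday, so the first Sunday is March 3 and the fourth is March 24.
1 September 2024 is a Sunday, so Sundays fall on 1, 8, 15, 22, 29; the last is September 29.
7 April 2024 falls between 24 March and 29 September, so daylight saving is in effect and Lumor District is at UTC+00:15.
12:15 Lumor District − 0h15m = 12:00 UTC.
1 October 2023 is a Sunday, so the first Friday is October 6.
1 April 2024 is a Monday, so the first Sunday is April 7 and the second is April 14.
At the standard offset (UTC−09:45), 12:00 UTC − 9h45m = 02:15 Tarund Prefecture standard time.
The standard-time date in Tarund Prefecture, 7 April 2024, falls between 6 October 2023 and 14 April 2024, so daylight saving is in effect and Tarund Prefecture is at UTC−08:45.
12:00 UTC − 8h45m = 03:15 Tarund Prefecture.

03:15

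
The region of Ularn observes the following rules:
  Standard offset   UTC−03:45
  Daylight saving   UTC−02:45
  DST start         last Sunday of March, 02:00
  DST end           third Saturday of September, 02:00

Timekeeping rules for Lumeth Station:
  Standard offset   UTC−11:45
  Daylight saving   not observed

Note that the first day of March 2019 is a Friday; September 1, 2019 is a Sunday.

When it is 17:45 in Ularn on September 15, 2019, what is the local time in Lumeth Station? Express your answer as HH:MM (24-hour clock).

1 March 2019 is a Friday, so Sundays fall on 3, 10, 17, 24, 31; the last is March 31.
1 September 2019 is a Sunday, so the first Saturday is September 7 and the third is September 21.
September 15, 2019 falls between 31 March and 21 September, so daylight saving is in effect and Ularn is at UTC−02:45.
17:45 Ularn + 2h45m = 20:30 UTC.
Lumeth Station has no daylight saving, so its offset is UTC−11:45 year-round.
20:30 UTC − 11h45m = 08:45 Lumeth Station.

08:45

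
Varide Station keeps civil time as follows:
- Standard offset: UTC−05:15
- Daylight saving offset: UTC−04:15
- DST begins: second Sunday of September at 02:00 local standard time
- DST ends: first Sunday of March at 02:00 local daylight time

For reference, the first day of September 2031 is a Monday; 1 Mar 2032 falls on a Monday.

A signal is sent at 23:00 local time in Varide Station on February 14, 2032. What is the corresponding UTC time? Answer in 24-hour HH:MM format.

03:15

1 September 2031 is a Monday, so the first Sunday is September 7 and the second is September 14.
1 March 2032 is a Monday, so the first Sunday is March 7.
February 14, 2032 lies within the daylight-saving period (14 September 2031 – 7 March 2032), so Varide Station is on daylight time, UTC−04:15.
23:00 local + 4h15m = 03:15 UTC (rolling into the next day, 15 February 2032).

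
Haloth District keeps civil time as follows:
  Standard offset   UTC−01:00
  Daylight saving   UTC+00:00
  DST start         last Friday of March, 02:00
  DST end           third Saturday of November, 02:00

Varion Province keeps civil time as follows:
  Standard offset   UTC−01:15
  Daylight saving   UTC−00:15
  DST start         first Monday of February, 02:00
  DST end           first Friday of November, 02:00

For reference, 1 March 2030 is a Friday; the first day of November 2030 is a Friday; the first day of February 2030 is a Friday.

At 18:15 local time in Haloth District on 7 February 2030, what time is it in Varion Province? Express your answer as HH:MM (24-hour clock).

1 March 2030 is a Friday, so Fridays fall on 1, 8, 15, 22, 29; the last is March 29.
1 November 2030 is a Friday, so the first Saturday is November 2 and the third is November 16.
Daylight saving runs 29 March – 16 November; 7 February 2030 is outside that window, so Haloth District is on standard time at UTC−01:00.
18:15 Haloth District + 1h = 19:15 UTC.
1 February 2030 is a Friday, so the first Monday is February 4.
1 November 2030 is a Friday, so the first Friday is November 1.
At the standard offset (UTC−01:15), 19:15 UTC − 1h15m = 18:00 Varion Province standard time.
The standard-time date in Varion Province, 7 February 2030, lies within the daylight-saving period (4 February – 1 November), so Varion Province is on daylight time, UTC−00:15.
19:15 UTC − 0h15m = 19:00 Varion Province.

19:00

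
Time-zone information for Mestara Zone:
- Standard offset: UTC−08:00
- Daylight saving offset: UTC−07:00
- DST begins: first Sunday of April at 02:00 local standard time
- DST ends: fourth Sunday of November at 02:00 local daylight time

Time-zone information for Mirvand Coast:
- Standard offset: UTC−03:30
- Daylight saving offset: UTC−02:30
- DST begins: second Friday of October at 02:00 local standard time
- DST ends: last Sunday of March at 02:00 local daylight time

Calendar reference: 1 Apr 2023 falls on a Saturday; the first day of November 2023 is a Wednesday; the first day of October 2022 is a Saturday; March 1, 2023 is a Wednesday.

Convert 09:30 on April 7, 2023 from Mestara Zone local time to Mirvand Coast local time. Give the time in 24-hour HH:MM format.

1 April 2023 is a Saturday, so the first Sunday is April 2.
1 November 2023 is a Wednesday, so the first Sunday is November 5 and the fourth is November 26.
April 7, 2023 falls between 2 April and 26 November, so daylight saving is in effect and Mestara Zone is at UTC−07:00.
09:30 Mestara Zone + 7h = 16:30 UTC.
1 October 2022 is a Saturday, so the first Friday is October 7 and the second is October 14.
1 March 2023 is a Wednesday, so Sundays fall on 5, 12, 19, 26; the last is March 26.
At the standard offset (UTC−03:30), 16:30 UTC − 3h30m = 13:00 Mirvand Coast standard time.
Daylight saving runs 14 October 2022 – 26 March 2023; the standard-time date in Mirvand Coast, April 7, 2023, is outside that window, so Mirvand Coast is on standard time at UTC−03:30.
16:30 UTC − 3h30m = 13:00 Mirvand Coast.

13:00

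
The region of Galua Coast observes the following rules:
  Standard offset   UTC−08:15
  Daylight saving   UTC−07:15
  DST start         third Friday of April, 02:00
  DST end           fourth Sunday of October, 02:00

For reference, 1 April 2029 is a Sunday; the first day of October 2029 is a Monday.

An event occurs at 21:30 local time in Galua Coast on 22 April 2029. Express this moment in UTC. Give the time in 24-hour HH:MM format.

1 April 2029 is a Sunday, so the first Friday is April 6 and the third is April 20.
1 October 2029 is a Monday, so the first Sunday is October 7 and the fourth is October 28.
22 April 2029 falls between 20 April and 28 October, so daylight saving is in effect and Galua Coast is at UTC−07:15.
21:30 local + 7h15m = 04:45 UTC (rolling into the next day, 23 April 2029).

04:45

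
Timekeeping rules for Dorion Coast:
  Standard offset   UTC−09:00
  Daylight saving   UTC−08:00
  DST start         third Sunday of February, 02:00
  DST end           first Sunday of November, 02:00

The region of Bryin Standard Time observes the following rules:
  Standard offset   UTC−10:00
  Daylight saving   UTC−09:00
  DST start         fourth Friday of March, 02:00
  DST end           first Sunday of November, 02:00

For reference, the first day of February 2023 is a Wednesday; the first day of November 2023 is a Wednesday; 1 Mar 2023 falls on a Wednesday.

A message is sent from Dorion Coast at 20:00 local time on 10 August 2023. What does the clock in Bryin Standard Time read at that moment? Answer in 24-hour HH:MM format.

1 February 2023 is a Wednesday, so the first Sunday is February 5 and the third is February 19.
1 November 2023 is a Wednesday, so the first Sunday is November 5.
Daylight saving runs 19 February – 5 November; 10 August 2023 is inside that window, so Dorion Coast is at UTC−08:00.
20:00 Dorion Coast + 8h = 04:00 UTC (rolling into the next day, 11 August 2023).
1 March 2023 is a Wednesday, so the first Friday is March 3 and the fourth is March 24.
1 November 2023 is a Wednesday, so the first Sunday is November 5.
At the standard offset (UTC−10:00), 04:00 UTC − 10h = 18:00 Bryin Standard Time standard time (rolling into the previous day, 10 August 2023).
The standard-time date in Bryin Standard Time, 10 August 2023, falls between 24 March and 5 November, so daylight saving is in effect and Bryin Standard Time is at UTC−09:00.
04:00 UTC − 9h = 19:00 Bryin Standard Time (rolling into the previous day, 10 August 2023).

19:00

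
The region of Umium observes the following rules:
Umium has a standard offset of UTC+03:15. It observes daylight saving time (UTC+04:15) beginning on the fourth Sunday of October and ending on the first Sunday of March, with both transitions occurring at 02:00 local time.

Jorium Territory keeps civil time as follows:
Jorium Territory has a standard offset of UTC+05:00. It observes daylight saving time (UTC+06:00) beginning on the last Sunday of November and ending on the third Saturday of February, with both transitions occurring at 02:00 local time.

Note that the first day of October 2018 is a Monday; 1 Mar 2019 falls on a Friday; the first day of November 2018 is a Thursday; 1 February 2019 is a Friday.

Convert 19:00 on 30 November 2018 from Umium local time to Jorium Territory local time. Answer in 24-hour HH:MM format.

1 October 2018 is a Monday, so the first Sunday is October 7 and the fourth is October 28.
1 March 2019 is a Friday, so the first Sunday is March 3.
30 November 2018 lies within the daylight-saving period (28 October 2018 – 3 March 2019), so Umium is on daylight time, UTC+04:15.
19:00 Umium − 4h15m = 14:45 UTC.
1 November 2018 is a Thursday, so Sundays fall on 4, 11, 18, 25; the last is November 25.
1 February 2019 is a Friday, so the first Saturday is February 2 and the third is February 16.
At the standard offset (UTC+05:00), 14:45 UTC + 5h = 19:45 Jorium Territory standard time.
Daylight saving runs 25 November 2018 – 16 February 2019; the standard-time date in Jorium Territory, 30 November 2018, is inside that window, so Jorium Territory is at UTC+06:00.
14:45 UTC + 6h = 20:45 Jorium Territory.

20:45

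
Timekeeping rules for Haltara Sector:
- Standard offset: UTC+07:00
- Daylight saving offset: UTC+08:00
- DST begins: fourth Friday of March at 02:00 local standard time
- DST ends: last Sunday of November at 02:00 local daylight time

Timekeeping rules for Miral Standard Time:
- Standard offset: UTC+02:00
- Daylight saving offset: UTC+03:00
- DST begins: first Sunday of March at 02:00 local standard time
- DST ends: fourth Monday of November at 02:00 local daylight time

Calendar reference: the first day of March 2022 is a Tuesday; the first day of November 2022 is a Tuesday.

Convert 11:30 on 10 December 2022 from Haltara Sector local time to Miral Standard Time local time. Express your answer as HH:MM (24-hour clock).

1 March 2022 is a Tuesday, so the first Friday is March 4 and the fourth is March 25.
1 November 2022 is a Tuesday, so Sundays fall on 6, 13, 20, 27; the last is November 27.
Daylight saving runs 25 March – 27 November; 10 December 2022 is outside that window, so Haltara Sector is on standard time at UTC+07:00.
11:30 Haltara Sector − 7h = 04:30 UTC.
1 March 2022 is a Tuesday, so the first Sunday is March 6.
1 November 2022 is a Tuesday, so the first Monday is November 7 and the fourth is November 28.
At the standard offset (UTC+02:00), 04:30 UTC + 2h = 06:30 Miral Standard Time standard time.
Daylight saving runs 6 March – 28 November; the standard-time date in Miral Standard Time, 10 December 2022, is outside that window, so Miral Standard Time is on standard time at UTC+02:00.
04:30 UTC + 2h = 06:30 Miral Standard Time.

06:30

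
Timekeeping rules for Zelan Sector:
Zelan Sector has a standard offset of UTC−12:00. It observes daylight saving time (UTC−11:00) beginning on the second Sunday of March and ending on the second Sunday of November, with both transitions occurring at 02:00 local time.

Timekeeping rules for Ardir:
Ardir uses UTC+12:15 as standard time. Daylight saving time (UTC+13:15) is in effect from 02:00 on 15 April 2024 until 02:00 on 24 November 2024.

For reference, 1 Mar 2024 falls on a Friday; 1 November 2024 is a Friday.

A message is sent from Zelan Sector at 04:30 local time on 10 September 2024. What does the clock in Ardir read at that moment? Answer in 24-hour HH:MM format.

1 March 2024 is a Friday, so the first Sunday is March 3 and the second is March 10.
1 November 2024 is a Friday, so the first Sunday is November 3 and the second is November 10.
Daylight saving runs 10 March – 10 November; 10 September 2024 is inside that window, so Zelan Sector is at UTC−11:00.
04:30 Zelan Sector + 11h = 15:30 UTC.
At the standard offset (UTC+12:15), 15:30 UTC + 12h15m = 03:45 Ardir standard time (rolling into the next day, 11 September 2024).
Daylight saving runs 15 April – 24 November; the standard-time date in Ardir, 11 September 2024, is inside that window, so Ardir is at UTC+13:15.
15:30 UTC + 13h15m = 04:45 Ardir (rolling into the next day, 11 September 2024).

04:45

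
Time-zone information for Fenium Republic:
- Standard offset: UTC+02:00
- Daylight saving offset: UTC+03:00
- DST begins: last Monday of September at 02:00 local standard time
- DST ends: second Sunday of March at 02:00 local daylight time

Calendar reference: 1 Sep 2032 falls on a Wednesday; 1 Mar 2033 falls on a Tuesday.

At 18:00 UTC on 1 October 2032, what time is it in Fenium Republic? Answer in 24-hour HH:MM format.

21:00

1 September 2032 is a Wednesday, so Mondays fall on 6, 13, 20, 27; the last is September 27.
1 March 2033 is a Tuesday, so the first Sunday is March 6 and the second is March 13.
At the standard offset (UTC+02:00), 18:00 UTC + 2h = 20:00 Fenium Republic standard time.
The standard-time date in Fenium Republic, 1 October 2032, lies within the daylight-saving period (27 September 2032 – 13 March 2033), so Fenium Republic is on daylight time, UTC+03:00.
18:00 UTC + 3h = 21:00 local.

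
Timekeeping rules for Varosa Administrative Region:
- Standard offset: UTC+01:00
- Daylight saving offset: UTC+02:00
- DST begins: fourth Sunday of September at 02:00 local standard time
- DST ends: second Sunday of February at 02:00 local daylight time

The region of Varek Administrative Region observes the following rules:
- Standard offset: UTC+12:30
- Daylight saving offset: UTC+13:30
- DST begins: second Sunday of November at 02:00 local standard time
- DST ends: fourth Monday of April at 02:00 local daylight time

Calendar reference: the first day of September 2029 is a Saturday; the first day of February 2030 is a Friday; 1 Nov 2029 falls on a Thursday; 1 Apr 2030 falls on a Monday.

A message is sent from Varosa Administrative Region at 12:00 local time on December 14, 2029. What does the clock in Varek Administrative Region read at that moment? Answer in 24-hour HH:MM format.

23:30

1 September 2029 is a Saturday, so the first Sunday is September 2 and the fourth is September 23.
1 February 2030 is a Friday, so the first Sunday is February 3 and the second is February 10.
December 14, 2029 falls between 23 September 2029 and 10 February 2030, so daylight saving is in effect and Varosa Administrative Region is at UTC+02:00.
12:00 Varosa Administrative Region − 2h = 10:00 UTC.
1 November 2029 is a Thursday, so the first Sunday is November 4 and the second is November 11.
1 April 2030 is a Monday, so the first Monday is April 1 and the fourth is April 22.
At the standard offset (UTC+12:30), 10:00 UTC + 12h30m = 22:30 Varek Administrative Region standard time.
The standard-time date in Varek Administrative Region, December 14, 2029, lies within the daylight-saving period (11 November 2029 – 22 April 2030), so Varek Administrative Region is on daylight time, UTC+13:30.
10:00 UTC + 13h30m = 23:30 Varek Administrative Region.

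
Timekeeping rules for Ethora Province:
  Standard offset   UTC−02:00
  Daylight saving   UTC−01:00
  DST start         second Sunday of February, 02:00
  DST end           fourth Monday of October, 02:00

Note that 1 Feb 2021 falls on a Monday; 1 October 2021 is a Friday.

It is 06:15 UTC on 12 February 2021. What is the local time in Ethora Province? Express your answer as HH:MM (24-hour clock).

04:15

1 February 2021 is a Monday, so the first Sunday is February 7 and the second is February 14.
1 October 2021 is a Friday, so the first Monday is October 4 and the fourth is October 25.
At the standard offset (UTC−02:00), 06:15 UTC − 2h = 04:15 Ethora Province standard time.
The standard-time date in Ethora Province, 12 February 2021, is outside the daylight-saving period (14 February – 25 October), so Ethora Province is on standard time, UTC−02:00.
06:15 UTC − 2h = 04:15 local.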